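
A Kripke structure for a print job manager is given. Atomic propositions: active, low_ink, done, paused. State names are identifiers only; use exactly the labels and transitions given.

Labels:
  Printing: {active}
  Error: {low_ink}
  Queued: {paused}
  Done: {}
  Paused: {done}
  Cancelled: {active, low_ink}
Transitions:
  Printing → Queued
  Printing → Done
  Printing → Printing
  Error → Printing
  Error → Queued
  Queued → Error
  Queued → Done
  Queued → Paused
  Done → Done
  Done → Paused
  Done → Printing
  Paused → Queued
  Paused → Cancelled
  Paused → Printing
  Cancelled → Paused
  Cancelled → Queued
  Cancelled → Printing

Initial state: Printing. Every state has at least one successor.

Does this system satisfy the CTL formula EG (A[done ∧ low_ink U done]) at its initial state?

States satisfying A[done ∧ low_ink U done]: {Paused}.
States satisfying EG (A[done ∧ low_ink U done]): ∅.
No suitable path/successor from Printing witnesses the formula.
Printing ∉ Sat(EG (A[done ∧ low_ink U done])).

Violated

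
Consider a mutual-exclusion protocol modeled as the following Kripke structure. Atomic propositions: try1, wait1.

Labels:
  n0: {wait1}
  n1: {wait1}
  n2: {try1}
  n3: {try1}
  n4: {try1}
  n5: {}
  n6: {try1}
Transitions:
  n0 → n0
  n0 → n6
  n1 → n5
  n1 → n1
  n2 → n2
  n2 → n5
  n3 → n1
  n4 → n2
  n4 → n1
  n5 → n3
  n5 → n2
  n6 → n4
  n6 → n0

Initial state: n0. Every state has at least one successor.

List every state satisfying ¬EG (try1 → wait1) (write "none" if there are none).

States satisfying try1 → wait1: {n0, n1, n5}.
States satisfying EG (try1 → wait1): {n0, n1}.
States satisfying ¬EG (try1 → wait1): {n2, n3, n4, n5, n6}.

{n2, n3, n4, n5, n6}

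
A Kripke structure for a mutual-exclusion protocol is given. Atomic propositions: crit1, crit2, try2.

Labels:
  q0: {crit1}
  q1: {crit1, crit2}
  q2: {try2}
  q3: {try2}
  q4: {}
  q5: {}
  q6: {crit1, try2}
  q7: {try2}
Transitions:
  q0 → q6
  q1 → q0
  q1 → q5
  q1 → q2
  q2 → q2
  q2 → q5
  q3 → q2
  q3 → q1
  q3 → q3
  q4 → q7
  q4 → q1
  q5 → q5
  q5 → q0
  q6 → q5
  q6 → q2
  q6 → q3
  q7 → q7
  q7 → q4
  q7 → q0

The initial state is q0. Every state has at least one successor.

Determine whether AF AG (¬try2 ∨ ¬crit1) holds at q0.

Violated

States satisfying AG (¬try2 ∨ ¬crit1): ∅.
States satisfying AF AG (¬try2 ∨ ¬crit1): ∅.
There is a path from q0 along which AG (¬try2 ∨ ¬crit1) never holds.
q0 ∉ Sat(AF AG (¬try2 ∨ ¬crit1)).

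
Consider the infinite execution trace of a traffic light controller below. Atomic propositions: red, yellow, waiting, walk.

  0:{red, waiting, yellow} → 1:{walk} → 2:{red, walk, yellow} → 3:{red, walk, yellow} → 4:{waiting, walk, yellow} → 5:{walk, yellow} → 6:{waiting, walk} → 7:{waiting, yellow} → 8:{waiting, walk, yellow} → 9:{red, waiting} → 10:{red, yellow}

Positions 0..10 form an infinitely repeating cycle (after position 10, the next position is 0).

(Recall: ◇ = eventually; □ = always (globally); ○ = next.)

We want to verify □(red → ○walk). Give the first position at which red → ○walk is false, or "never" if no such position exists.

Check red → ○walk at each position in order: 0 ✓, 1 ✓, 2 ✓, 3 ✓, 4 ✓, 5 ✓, 6 ✓, 7 ✓, 8 ✓.
At position 9 the labels are {red, waiting} and the next position 10 has {red, yellow}, so red → ○walk is false there. This is the first violation.

9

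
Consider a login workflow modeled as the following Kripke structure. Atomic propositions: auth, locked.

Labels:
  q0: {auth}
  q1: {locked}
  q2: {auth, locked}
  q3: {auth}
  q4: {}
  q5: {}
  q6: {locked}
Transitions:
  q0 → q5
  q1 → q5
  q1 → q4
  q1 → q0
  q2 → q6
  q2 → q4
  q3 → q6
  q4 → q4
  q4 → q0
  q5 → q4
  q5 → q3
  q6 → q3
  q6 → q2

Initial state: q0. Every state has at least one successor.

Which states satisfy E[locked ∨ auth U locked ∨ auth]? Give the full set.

{q0, q1, q2, q3, q6}

States satisfying locked ∨ auth: {q0, q1, q2, q3, q6}.
States satisfying E[locked ∨ auth U locked ∨ auth]: {q0, q1, q2, q3, q6}.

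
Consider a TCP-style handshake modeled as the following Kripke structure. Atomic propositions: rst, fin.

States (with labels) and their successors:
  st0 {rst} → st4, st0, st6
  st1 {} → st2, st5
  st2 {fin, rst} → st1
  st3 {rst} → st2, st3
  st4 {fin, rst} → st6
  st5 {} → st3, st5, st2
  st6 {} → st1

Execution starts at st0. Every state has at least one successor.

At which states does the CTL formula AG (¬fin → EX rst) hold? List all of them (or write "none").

States satisfying ¬fin → EX rst: {st0, st1, st2, st3, st4, st5}.
States satisfying AG (¬fin → EX rst): {st1, st2, st3, st5}.

{st1, st2, st3, st5}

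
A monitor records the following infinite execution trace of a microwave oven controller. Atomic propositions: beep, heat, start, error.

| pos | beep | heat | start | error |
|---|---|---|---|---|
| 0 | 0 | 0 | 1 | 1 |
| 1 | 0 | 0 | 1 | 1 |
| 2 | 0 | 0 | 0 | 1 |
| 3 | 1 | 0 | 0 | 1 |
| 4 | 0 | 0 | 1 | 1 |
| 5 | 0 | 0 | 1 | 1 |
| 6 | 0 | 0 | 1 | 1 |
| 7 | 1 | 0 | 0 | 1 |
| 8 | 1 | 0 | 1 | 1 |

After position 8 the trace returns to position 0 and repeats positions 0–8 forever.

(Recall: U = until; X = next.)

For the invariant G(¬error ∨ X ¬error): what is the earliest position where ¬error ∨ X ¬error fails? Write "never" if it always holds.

0

At position 0 the labels are {error, start} and the next position 1 has {error, start}, so ¬error ∨ X ¬error is false there. This is the first violation.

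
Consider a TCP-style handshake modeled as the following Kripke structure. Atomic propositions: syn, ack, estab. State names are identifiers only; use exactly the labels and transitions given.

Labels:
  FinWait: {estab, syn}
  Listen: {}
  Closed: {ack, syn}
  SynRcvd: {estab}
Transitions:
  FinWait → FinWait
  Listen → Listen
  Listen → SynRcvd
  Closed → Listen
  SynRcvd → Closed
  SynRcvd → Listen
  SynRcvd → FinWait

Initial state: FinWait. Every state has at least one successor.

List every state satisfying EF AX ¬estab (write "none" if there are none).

States satisfying AX ¬estab: {Closed}.
States satisfying EF AX ¬estab: {Listen, Closed, SynRcvd}.

{Listen, Closed, SynRcvd}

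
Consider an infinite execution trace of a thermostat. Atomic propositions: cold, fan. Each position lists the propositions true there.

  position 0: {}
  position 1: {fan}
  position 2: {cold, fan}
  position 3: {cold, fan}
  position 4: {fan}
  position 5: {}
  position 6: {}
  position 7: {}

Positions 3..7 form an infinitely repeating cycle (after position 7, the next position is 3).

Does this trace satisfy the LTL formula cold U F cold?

Walking from position 0: F cold first holds at position 0, and cold holds at every earlier position along the way, so cold U F cold holds.

Yes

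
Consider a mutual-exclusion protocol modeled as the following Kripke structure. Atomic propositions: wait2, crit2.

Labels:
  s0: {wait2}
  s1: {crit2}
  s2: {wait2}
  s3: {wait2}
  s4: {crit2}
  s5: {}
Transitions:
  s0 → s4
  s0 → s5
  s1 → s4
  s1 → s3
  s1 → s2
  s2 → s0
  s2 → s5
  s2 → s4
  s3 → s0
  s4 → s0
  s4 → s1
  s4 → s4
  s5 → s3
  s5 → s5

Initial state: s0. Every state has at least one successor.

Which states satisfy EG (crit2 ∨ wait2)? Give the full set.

States satisfying crit2 ∨ wait2: {s0, s1, s2, s3, s4}.
States satisfying EG (crit2 ∨ wait2): {s0, s1, s2, s3, s4}.

{s0, s1, s2, s3, s4}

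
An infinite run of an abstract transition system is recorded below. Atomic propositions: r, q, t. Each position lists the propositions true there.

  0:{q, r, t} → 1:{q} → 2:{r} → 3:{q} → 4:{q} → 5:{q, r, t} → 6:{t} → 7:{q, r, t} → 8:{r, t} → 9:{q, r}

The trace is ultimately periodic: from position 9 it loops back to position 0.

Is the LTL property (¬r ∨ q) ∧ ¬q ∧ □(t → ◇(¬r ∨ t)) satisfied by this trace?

t → ◇(¬r ∨ t) holds at every position 0..9, and those are all positions ever visited, so □(t → ◇(¬r ∨ t)) holds.
Positions where t holds: 0, 5, 6, 7, 8.
Check ◇(¬r ∨ t) at each: 0→ok, 5→ok, 6→ok, 7→ok, 8→ok.
At position 0: (¬r ∨ q) ∧ ¬q is false; □(t → ◇(¬r ∨ t)) is true; so (¬r ∨ q) ∧ ¬q ∧ □(t → ◇(¬r ∨ t)) is false.

No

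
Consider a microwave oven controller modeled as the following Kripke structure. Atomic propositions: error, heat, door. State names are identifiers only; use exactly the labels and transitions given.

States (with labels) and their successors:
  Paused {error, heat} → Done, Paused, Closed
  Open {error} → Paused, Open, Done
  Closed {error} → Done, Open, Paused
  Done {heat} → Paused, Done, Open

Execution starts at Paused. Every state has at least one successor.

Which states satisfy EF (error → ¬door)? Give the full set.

{Paused, Open, Closed, Done}

States satisfying error → ¬door: {Paused, Open, Closed, Done}.
States satisfying EF (error → ¬door): {Paused, Open, Closed, Done}.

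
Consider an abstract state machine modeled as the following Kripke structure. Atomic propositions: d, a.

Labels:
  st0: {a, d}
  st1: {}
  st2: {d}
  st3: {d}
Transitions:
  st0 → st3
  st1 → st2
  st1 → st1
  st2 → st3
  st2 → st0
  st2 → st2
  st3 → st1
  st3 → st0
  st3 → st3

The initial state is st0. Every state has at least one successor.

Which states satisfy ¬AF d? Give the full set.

States satisfying d: {st0, st2, st3}.
States satisfying AF d: {st0, st2, st3}.
States satisfying ¬AF d: {st1}.

{st1}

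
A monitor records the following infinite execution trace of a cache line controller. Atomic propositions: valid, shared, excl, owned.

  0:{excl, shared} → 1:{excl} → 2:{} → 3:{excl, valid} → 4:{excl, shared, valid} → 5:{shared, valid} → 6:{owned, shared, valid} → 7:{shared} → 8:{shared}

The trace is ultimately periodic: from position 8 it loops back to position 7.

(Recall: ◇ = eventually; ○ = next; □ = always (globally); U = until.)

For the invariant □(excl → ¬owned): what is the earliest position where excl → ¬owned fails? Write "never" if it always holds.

never

excl → ¬owned holds at every position 0..8, and those are all the positions the trace ever visits, so the invariant □(excl → ¬owned) is never violated.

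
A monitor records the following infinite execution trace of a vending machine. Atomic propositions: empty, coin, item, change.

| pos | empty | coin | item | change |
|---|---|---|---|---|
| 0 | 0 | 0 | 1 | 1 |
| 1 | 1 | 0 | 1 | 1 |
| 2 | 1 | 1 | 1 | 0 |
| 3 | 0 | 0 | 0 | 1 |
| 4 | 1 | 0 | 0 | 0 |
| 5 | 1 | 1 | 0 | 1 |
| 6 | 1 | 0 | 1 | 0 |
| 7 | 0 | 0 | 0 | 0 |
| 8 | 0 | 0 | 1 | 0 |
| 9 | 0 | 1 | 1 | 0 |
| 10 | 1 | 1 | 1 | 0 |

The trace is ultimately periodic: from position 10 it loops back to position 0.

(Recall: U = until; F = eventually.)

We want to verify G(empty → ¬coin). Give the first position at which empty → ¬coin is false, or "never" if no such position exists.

2

Check empty → ¬coin at each position in order: 0 ✓, 1 ✓.
At position 2 the labels are {coin, empty, item}, so empty → ¬coin is false there. This is the first violation.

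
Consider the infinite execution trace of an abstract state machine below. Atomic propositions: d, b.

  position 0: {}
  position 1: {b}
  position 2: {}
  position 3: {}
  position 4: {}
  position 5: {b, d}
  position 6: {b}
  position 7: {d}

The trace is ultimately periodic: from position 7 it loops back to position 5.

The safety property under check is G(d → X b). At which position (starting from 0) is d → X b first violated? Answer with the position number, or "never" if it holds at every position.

d → X b holds at every position 0..7, and those are all the positions the trace ever visits, so the invariant G(d → X b) is never violated.

never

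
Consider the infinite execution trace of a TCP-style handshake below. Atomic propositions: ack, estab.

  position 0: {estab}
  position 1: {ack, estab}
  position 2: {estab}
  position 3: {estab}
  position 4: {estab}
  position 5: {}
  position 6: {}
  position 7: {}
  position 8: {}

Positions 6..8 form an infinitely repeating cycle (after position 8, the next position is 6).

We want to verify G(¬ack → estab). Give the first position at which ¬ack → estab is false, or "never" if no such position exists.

Check ¬ack → estab at each position in order: 0 ✓, 1 ✓, 2 ✓, 3 ✓, 4 ✓.
At position 5 the labels are {}, so ¬ack → estab is false there. This is the first violation.

5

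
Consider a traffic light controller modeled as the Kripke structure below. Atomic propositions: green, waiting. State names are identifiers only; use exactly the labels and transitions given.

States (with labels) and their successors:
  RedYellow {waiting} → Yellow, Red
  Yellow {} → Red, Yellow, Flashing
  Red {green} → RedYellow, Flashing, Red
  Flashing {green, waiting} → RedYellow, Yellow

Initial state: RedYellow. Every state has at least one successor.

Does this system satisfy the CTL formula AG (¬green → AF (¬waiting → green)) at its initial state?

States satisfying ¬green → AF (¬waiting → green): {RedYellow, Red, Flashing}.
States satisfying AG (¬green → AF (¬waiting → green)): ∅.
Yellow is reachable from RedYellow and violates ¬green → AF (¬waiting → green), so AG fails at RedYellow.
RedYellow ∉ Sat(AG (¬green → AF (¬waiting → green))).

No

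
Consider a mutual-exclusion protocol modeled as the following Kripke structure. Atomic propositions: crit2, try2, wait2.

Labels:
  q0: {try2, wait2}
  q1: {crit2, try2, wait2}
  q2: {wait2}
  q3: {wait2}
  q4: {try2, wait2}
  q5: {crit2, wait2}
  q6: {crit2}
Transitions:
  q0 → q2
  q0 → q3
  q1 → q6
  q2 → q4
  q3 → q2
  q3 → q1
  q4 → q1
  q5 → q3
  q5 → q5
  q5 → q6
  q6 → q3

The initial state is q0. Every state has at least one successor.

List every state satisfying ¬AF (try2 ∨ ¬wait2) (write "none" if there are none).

States satisfying try2 ∨ ¬wait2: {q0, q1, q4, q6}.
States satisfying AF (try2 ∨ ¬wait2): {q0, q1, q2, q3, q4, q6}.
States satisfying ¬AF (try2 ∨ ¬wait2): {q5}.

{q5}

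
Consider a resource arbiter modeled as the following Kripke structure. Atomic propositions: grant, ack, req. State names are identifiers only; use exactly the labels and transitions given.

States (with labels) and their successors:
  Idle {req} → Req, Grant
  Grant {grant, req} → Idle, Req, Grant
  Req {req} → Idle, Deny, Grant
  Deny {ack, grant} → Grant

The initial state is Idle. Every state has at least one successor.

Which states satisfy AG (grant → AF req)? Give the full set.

States satisfying grant → AF req: {Idle, Grant, Req, Deny}.
States satisfying AG (grant → AF req): {Idle, Grant, Req, Deny}.

{Idle, Grant, Req, Deny}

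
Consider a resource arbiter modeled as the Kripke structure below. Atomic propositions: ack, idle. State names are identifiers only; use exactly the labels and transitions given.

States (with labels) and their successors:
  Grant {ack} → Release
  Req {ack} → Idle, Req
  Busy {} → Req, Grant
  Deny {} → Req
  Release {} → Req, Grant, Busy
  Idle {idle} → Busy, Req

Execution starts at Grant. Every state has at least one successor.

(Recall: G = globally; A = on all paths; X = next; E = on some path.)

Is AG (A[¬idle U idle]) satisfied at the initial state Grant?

Does not hold

States satisfying A[¬idle U idle]: {Idle}.
States satisfying AG (A[¬idle U idle]): ∅.
Busy is reachable from Grant and violates A[¬idle U idle], so AG fails at Grant.
Grant ∉ Sat(AG (A[¬idle U idle])).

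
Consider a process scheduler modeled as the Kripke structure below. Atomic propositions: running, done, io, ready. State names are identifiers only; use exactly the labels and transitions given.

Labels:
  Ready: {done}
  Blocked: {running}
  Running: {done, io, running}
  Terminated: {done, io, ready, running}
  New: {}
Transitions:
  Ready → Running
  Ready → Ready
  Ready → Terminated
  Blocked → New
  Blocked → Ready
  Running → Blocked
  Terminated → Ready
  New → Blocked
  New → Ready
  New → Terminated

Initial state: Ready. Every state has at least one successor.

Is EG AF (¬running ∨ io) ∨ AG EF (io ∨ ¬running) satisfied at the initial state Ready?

Holds

States satisfying AF (¬running ∨ io): {Ready, Blocked, Running, Terminated, New}.
States satisfying EG AF (¬running ∨ io): {Ready, Blocked, Running, Terminated, New}.
States satisfying EF (io ∨ ¬running): {Ready, Blocked, Running, Terminated, New}.
States satisfying AG EF (io ∨ ¬running): {Ready, Blocked, Running, Terminated, New}.
States satisfying EG AF (¬running ∨ io) ∨ AG EF (io ∨ ¬running): {Ready, Blocked, Running, Terminated, New}.
Ready ∈ Sat(EG AF (¬running ∨ io) ∨ AG EF (io ∨ ¬running)).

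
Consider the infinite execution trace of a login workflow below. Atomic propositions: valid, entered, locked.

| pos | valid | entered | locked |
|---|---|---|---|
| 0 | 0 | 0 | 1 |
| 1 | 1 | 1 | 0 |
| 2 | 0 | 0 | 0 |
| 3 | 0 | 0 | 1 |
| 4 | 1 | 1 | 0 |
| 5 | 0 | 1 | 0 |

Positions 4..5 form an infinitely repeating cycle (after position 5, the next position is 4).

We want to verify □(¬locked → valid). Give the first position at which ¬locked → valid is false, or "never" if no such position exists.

2

Check ¬locked → valid at each position in order: 0 ✓, 1 ✓.
At position 2 the labels are {}, so ¬locked → valid is false there. This is the first violation.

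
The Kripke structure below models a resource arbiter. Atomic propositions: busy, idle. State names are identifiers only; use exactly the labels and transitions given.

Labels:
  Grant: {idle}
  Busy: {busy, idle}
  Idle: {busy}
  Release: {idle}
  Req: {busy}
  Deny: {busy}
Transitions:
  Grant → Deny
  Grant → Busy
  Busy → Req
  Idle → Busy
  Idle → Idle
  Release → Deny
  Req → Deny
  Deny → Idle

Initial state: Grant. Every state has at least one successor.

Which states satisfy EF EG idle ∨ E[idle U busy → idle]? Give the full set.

{Grant, Busy, Release}

States satisfying EG idle: ∅.
States satisfying EF EG idle: ∅.
States satisfying idle: {Grant, Busy, Release}.
States satisfying busy → idle: {Grant, Busy, Release}.
States satisfying E[idle U busy → idle]: {Grant, Busy, Release}.
States satisfying EF EG idle ∨ E[idle U busy → idle]: {Grant, Busy, Release}.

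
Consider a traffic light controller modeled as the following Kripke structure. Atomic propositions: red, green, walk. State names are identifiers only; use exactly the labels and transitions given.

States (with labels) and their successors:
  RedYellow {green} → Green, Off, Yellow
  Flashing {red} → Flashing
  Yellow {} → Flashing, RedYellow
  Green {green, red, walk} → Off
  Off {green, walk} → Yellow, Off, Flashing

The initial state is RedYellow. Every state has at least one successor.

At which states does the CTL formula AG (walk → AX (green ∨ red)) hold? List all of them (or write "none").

States satisfying walk → AX (green ∨ red): {RedYellow, Flashing, Yellow, Green}.
States satisfying AG (walk → AX (green ∨ red)): {Flashing}.

{Flashing}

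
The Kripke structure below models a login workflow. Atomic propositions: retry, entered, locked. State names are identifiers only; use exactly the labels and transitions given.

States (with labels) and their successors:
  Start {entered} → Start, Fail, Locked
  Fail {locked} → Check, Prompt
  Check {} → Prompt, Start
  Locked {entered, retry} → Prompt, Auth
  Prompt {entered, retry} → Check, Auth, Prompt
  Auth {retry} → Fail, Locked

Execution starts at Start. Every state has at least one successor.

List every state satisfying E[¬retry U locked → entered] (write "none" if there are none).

States satisfying ¬retry: {Start, Fail, Check}.
States satisfying locked → entered: {Start, Check, Locked, Prompt, Auth}.
States satisfying E[¬retry U locked → entered]: {Start, Fail, Check, Locked, Prompt, Auth}.

{Start, Fail, Check, Locked, Prompt, Auth}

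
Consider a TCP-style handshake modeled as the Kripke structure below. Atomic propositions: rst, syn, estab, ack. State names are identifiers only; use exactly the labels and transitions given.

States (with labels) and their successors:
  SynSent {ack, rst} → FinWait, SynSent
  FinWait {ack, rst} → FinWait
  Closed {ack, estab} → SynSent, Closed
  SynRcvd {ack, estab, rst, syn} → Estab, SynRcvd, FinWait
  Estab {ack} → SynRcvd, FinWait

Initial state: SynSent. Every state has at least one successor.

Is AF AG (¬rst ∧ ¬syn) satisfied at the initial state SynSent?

No

States satisfying AG (¬rst ∧ ¬syn): ∅.
States satisfying AF AG (¬rst ∧ ¬syn): ∅.
There is a path from SynSent along which AG (¬rst ∧ ¬syn) never holds.
SynSent ∉ Sat(AF AG (¬rst ∧ ¬syn)).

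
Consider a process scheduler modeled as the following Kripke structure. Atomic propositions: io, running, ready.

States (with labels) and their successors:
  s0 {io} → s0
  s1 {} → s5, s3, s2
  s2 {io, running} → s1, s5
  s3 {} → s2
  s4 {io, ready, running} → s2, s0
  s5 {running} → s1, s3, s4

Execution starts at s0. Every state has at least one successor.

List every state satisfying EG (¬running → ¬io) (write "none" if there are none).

States satisfying ¬running → ¬io: {s1, s2, s3, s4, s5}.
States satisfying EG (¬running → ¬io): {s1, s2, s3, s4, s5}.

{s1, s2, s3, s4, s5}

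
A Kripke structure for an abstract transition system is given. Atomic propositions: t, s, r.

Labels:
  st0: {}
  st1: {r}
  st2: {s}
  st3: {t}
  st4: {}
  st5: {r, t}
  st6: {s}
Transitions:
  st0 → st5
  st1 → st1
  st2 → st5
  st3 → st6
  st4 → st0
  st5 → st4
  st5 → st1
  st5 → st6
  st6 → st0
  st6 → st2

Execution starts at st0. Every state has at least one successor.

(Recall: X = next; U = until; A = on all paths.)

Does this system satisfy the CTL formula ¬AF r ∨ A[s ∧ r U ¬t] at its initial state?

States satisfying r: {st1, st5}.
States satisfying AF r: {st0, st1, st2, st3, st4, st5, st6}.
States satisfying ¬AF r: ∅.
States satisfying s ∧ r: ∅.
States satisfying ¬t: {st0, st1, st2, st4, st6}.
States satisfying A[s ∧ r U ¬t]: {st0, st1, st2, st4, st6}.
States satisfying ¬AF r ∨ A[s ∧ r U ¬t]: {st0, st1, st2, st4, st6}.
st0 ∈ Sat(¬AF r ∨ A[s ∧ r U ¬t]).

Satisfied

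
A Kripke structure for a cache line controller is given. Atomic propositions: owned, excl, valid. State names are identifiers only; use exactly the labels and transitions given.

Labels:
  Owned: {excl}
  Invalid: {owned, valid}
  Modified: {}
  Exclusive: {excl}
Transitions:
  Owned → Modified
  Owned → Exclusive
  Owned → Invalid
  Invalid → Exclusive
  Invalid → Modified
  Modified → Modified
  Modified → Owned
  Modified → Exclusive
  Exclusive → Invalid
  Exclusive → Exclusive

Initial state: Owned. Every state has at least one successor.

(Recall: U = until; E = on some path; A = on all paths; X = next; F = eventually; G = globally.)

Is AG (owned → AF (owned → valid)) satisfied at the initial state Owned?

Satisfied

States satisfying owned → AF (owned → valid): {Owned, Invalid, Modified, Exclusive}.
States satisfying AG (owned → AF (owned → valid)): {Owned, Invalid, Modified, Exclusive}.
Every state reachable from Owned satisfies owned → AF (owned → valid).
Owned ∈ Sat(AG (owned → AF (owned → valid))).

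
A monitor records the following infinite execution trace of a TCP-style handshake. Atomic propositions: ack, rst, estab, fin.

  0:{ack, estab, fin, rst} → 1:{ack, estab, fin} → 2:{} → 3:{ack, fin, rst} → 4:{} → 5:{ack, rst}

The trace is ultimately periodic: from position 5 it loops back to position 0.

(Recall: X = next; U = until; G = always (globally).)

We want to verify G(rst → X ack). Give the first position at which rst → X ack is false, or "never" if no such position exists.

Check rst → X ack at each position in order: 0 ✓, 1 ✓, 2 ✓.
At position 3 the labels are {ack, fin, rst} and the next position 4 has {}, so rst → X ack is false there. This is the first violation.

3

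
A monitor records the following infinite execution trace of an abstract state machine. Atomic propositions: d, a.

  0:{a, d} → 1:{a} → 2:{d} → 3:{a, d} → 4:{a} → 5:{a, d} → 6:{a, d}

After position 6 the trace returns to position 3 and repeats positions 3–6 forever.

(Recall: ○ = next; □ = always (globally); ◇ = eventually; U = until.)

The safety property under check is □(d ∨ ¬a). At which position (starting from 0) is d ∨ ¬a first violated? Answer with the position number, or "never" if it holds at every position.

Check d ∨ ¬a at each position in order: 0 ✓.
At position 1 the labels are {a}, so d ∨ ¬a is false there. This is the first violation.

1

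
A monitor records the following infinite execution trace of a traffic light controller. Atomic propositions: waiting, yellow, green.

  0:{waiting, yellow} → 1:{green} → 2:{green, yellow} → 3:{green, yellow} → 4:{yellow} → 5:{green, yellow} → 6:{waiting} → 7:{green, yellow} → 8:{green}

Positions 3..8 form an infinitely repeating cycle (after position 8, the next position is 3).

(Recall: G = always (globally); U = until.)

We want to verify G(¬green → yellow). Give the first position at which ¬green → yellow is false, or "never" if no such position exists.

6

Check ¬green → yellow at each position in order: 0 ✓, 1 ✓, 2 ✓, 3 ✓, 4 ✓, 5 ✓.
At position 6 the labels are {waiting}, so ¬green → yellow is false there. This is the first violation.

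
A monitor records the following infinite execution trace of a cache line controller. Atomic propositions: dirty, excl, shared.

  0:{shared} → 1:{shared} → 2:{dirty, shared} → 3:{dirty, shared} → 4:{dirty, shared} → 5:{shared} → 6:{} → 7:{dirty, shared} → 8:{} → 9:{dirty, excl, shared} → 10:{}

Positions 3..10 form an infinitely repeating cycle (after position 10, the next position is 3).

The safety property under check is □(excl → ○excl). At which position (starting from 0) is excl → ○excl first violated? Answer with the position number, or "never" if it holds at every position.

Check excl → ○excl at each position in order: 0 ✓, 1 ✓, 2 ✓, 3 ✓, 4 ✓, 5 ✓, 6 ✓, 7 ✓, 8 ✓.
At position 9 the labels are {dirty, excl, shared} and the next position 10 has {}, so excl → ○excl is false there. This is the first violation.

9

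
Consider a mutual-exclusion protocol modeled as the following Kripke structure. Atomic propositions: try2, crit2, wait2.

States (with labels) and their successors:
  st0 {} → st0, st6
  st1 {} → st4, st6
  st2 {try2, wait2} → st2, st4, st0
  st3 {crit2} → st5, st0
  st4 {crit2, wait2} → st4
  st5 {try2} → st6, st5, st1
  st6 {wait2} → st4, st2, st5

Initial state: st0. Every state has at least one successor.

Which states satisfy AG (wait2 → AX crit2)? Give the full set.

{st4}

States satisfying wait2 → AX crit2: {st0, st1, st3, st4, st5}.
States satisfying AG (wait2 → AX crit2): {st4}.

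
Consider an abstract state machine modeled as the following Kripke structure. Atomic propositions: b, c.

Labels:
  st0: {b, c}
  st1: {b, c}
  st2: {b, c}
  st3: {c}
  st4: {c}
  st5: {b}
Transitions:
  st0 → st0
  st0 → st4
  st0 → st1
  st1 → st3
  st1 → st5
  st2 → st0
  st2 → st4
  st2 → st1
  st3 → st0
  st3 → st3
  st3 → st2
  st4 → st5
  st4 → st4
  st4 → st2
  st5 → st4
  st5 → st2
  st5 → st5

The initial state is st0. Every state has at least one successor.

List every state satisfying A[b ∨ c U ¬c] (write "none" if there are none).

{st5}

States satisfying b ∨ c: {st0, st1, st2, st3, st4, st5}.
States satisfying ¬c: {st5}.
States satisfying A[b ∨ c U ¬c]: {st5}.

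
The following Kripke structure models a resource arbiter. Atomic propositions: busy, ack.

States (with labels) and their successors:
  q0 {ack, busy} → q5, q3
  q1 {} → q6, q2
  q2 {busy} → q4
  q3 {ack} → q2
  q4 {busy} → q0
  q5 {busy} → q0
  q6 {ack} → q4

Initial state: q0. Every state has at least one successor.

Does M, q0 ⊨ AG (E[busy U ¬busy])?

Yes

States satisfying E[busy U ¬busy]: {q0, q1, q2, q3, q4, q5, q6}.
States satisfying AG (E[busy U ¬busy]): {q0, q1, q2, q3, q4, q5, q6}.
Every state reachable from q0 satisfies E[busy U ¬busy].
q0 ∈ Sat(AG (E[busy U ¬busy])).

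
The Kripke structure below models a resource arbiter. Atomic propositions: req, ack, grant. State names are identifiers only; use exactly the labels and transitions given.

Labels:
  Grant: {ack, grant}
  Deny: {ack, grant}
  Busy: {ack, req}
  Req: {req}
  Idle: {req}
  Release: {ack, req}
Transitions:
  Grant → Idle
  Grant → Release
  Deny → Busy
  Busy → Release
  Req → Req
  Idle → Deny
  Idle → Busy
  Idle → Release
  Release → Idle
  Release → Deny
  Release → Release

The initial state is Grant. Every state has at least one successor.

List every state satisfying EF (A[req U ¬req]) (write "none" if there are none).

{Grant, Deny, Busy, Idle, Release}

States satisfying A[req U ¬req]: {Grant, Deny}.
States satisfying EF (A[req U ¬req]): {Grant, Deny, Busy, Idle, Release}.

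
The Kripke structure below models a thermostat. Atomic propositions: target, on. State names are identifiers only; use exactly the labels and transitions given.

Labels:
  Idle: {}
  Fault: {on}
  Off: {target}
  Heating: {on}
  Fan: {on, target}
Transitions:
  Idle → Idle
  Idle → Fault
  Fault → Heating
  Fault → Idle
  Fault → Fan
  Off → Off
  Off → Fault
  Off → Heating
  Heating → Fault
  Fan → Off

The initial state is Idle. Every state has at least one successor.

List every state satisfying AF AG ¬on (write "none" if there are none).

States satisfying AG ¬on: ∅.
States satisfying AF AG ¬on: ∅.

none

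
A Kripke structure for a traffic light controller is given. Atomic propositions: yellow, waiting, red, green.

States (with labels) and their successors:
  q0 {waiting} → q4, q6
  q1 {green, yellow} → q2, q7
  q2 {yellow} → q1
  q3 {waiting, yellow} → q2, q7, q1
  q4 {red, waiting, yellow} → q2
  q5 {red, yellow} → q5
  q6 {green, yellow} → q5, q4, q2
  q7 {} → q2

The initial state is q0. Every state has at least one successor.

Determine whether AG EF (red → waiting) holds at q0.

Does not hold

States satisfying EF (red → waiting): {q0, q1, q2, q3, q4, q6, q7}.
States satisfying AG EF (red → waiting): {q1, q2, q3, q4, q7}.
q5 is reachable from q0 and violates EF (red → waiting), so AG fails at q0.
q0 ∉ Sat(AG EF (red → waiting)).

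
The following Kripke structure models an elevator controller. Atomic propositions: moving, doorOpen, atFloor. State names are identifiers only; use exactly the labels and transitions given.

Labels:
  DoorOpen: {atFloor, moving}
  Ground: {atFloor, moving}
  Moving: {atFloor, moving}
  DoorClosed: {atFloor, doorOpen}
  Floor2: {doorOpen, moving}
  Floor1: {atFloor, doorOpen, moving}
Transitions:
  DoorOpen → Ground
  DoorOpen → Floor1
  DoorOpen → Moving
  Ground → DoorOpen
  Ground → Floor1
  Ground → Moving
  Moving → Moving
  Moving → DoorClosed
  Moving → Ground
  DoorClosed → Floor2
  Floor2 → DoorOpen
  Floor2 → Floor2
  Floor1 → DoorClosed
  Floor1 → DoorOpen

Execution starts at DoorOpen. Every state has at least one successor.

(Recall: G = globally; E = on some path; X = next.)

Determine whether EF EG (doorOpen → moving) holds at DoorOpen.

States satisfying EG (doorOpen → moving): {DoorOpen, Ground, Moving, Floor2, Floor1}.
States satisfying EF EG (doorOpen → moving): {DoorOpen, Ground, Moving, DoorClosed, Floor2, Floor1}.
Some path from DoorOpen reaches a state where EG (doorOpen → moving) holds.
DoorOpen ∈ Sat(EF EG (doorOpen → moving)).

Satisfied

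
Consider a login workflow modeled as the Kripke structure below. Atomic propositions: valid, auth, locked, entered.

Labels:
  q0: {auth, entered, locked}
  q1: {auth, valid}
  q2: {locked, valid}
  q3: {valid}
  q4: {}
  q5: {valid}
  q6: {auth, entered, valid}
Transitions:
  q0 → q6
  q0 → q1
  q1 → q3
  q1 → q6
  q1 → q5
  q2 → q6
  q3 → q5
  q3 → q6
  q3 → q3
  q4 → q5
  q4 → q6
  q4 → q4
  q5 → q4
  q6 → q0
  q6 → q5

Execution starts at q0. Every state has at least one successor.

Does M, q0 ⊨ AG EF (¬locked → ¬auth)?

Satisfied

States satisfying EF (¬locked → ¬auth): {q0, q1, q2, q3, q4, q5, q6}.
States satisfying AG EF (¬locked → ¬auth): {q0, q1, q2, q3, q4, q5, q6}.
Every state reachable from q0 satisfies EF (¬locked → ¬auth).
q0 ∈ Sat(AG EF (¬locked → ¬auth)).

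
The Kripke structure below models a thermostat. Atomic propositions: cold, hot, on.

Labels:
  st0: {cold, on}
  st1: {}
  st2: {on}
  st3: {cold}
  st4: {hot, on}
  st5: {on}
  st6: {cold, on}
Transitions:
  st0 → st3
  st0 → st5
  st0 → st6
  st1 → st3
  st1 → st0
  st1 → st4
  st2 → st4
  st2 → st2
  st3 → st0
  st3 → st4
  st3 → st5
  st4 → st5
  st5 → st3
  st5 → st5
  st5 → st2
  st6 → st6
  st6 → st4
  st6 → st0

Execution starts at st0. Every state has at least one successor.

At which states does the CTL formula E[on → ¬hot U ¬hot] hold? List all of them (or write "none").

{st0, st1, st2, st3, st5, st6}

States satisfying on → ¬hot: {st0, st1, st2, st3, st5, st6}.
States satisfying ¬hot: {st0, st1, st2, st3, st5, st6}.
States satisfying E[on → ¬hot U ¬hot]: {st0, st1, st2, st3, st5, st6}.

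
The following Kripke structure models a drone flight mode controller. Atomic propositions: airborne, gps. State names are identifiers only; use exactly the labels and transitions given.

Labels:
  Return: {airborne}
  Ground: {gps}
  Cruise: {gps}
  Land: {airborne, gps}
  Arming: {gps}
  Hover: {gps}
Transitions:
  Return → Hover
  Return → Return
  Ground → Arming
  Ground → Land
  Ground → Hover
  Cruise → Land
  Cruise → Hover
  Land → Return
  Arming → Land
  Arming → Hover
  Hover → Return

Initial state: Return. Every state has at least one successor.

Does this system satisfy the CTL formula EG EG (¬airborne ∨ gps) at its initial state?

States satisfying EG (¬airborne ∨ gps): ∅.
States satisfying EG EG (¬airborne ∨ gps): ∅.
No suitable path/successor from Return witnesses the formula.
Return ∉ Sat(EG EG (¬airborne ∨ gps)).

Does not hold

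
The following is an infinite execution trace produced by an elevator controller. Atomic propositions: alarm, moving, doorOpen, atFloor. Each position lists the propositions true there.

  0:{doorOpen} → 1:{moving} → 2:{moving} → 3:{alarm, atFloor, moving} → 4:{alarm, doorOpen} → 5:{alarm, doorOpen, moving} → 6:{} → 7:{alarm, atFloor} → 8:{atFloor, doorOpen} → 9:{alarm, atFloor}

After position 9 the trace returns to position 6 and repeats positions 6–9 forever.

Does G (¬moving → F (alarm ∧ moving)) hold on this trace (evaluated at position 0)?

No

¬moving → F (alarm ∧ moving) must hold at every position from 0 onward. It fails at position 6, so G (¬moving → F (alarm ∧ moving)) is false.
Positions where ¬moving holds: 0, 4, 6, 7, 8, 9.
Check F (alarm ∧ moving) at each: 0→ok, 4→ok, 6→fails, 7→fails, 8→fails, 9→fails.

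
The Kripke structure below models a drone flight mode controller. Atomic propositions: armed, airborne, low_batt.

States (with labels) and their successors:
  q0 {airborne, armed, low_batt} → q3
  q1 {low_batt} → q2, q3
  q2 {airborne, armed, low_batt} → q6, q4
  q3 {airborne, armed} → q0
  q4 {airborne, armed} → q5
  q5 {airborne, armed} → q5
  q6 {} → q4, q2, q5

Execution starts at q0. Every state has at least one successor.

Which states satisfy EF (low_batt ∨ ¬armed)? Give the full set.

{q0, q1, q2, q3, q6}

States satisfying low_batt ∨ ¬armed: {q0, q1, q2, q6}.
States satisfying EF (low_batt ∨ ¬armed): {q0, q1, q2, q3, q6}.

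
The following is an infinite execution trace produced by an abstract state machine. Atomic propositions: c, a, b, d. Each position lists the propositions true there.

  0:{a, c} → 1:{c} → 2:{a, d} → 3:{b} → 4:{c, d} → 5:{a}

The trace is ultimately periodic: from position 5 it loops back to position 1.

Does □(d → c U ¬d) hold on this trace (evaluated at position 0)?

No

d → c U ¬d must hold at every position from 0 onward. It fails at position 2, so □(d → c U ¬d) is false.
Positions where d holds: 2, 4.
Check c U ¬d at each: 2→fails, 4→ok.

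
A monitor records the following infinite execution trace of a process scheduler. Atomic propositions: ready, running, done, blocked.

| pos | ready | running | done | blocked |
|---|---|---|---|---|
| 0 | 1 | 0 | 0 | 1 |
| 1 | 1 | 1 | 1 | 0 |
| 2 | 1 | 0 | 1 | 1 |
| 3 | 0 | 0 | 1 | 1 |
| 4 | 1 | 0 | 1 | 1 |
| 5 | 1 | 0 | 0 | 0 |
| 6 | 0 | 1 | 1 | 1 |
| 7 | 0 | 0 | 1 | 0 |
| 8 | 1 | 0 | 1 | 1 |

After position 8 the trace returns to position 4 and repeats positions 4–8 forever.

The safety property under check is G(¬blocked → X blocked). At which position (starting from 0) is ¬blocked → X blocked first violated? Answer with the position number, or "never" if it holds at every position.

never

¬blocked → X blocked holds at every position 0..8, and those are all the positions the trace ever visits, so the invariant G(¬blocked → X blocked) is never violated.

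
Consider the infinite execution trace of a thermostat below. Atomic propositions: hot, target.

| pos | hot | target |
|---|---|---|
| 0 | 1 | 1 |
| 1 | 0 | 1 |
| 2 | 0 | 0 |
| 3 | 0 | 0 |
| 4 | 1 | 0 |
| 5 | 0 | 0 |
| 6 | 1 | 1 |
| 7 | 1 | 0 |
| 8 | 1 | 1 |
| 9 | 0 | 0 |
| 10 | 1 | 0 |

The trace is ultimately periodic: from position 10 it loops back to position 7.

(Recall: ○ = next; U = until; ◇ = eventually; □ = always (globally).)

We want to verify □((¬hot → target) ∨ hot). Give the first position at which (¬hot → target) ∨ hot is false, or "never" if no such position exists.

Check (¬hot → target) ∨ hot at each position in order: 0 ✓, 1 ✓.
At position 2 the labels are {}, so (¬hot → target) ∨ hot is false there. This is the first violation.

2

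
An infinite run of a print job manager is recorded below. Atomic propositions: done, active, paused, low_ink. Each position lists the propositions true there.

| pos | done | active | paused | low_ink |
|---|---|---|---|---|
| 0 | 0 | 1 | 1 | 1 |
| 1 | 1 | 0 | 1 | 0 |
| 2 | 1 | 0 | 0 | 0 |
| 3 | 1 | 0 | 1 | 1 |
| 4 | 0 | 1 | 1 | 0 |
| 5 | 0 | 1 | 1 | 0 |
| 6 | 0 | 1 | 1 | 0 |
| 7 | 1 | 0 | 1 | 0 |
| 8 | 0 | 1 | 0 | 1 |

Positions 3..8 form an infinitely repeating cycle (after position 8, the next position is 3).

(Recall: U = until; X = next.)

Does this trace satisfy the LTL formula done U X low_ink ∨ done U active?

Walking from position 0: at position 0, X low_ink has not yet held and done fails, so done U X low_ink is false.
Walking from position 0: active first holds at position 0, and done holds at every earlier position along the way, so done U active holds.
At position 0: done U X low_ink is false; done U active is true; so done U X low_ink ∨ done U active is true.

Holds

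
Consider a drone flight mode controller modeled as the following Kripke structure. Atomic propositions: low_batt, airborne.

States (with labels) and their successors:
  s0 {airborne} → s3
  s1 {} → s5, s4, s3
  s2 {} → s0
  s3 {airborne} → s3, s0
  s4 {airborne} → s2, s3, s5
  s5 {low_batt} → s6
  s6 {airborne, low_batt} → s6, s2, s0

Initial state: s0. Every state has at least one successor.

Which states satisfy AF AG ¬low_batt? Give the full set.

States satisfying AG ¬low_batt: {s0, s2, s3}.
States satisfying AF AG ¬low_batt: {s0, s2, s3}.

{s0, s2, s3}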